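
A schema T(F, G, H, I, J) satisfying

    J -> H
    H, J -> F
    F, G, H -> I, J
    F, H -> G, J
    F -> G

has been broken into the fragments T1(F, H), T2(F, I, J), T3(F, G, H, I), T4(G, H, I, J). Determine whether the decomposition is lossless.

Chase test. Columns are F, G, H, I, J; row i has aⱼ where attribute j ∈ Ti, else bᵢⱼ.
Initial tableau (one row per fragment):
  row 1: a1 b12 a3 b14 b15
  row 2: a1 b22 b23 a4 a5
  row 3: a1 a2 a3 a4 b35
  row 4: b41 a2 a3 a4 a5
Rows 2 and 4 agree on J; apply J→H and equate their H entries.
Rows 2 and 4 agree on H, J; apply H, J→F and equate their F entries.
Rows 3 and 4 agree on F, G, H; apply F, G, H→I, J and equate their I, J entries.
Rows 1 and 2 agree on F, H; apply F, H→G, J and equate their G, J entries.
Rows 1 and 3 agree on F, H; apply F, H→G, J and equate their G, J entries.
Rows 1 and 2 agree on F, G, H; apply F, G, H→I, J and equate their I, J entries.
Row 1 is now all distinguished symbols — the join is lossless.

Yes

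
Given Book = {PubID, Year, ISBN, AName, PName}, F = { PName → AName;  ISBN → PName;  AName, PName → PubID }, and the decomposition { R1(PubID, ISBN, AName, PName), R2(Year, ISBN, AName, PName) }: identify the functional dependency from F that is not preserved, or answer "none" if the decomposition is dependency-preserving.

PName → AName lies within R1.
ISBN → PName lies within R1.
AName, PName → PubID lies within R1.
Every dependency is enforceable on the fragments, so the decomposition is dependency-preserving.

none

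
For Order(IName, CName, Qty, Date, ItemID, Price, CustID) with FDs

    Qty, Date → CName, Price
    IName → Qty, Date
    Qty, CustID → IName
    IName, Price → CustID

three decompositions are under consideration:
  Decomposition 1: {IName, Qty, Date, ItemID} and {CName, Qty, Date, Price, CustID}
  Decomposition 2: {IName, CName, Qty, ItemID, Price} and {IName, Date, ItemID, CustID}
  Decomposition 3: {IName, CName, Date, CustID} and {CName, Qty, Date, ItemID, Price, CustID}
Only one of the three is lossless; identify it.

Decomposition 1: common = {Qty, Date}, closure = {CName, Qty, Date, Price} → lossy.
Decomposition 2: common = {IName, ItemID}, closure = {IName, CName, Qty, Date, ItemID, Price, CustID} → lossless.
Decomposition 3: common = {CName, Date, CustID}, closure = {CName, Date, CustID} → lossy.

Decomposition 2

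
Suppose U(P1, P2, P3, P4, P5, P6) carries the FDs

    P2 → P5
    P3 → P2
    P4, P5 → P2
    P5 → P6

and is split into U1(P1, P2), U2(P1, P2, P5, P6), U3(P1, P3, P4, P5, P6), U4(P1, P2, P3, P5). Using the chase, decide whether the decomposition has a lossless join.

Chase test. Columns are P1, P2, P3, P4, P5, P6; row i has aⱼ where attribute j ∈ Ui, else bᵢⱼ.
Initial tableau (one row per fragment):
  row 1: a1 a2 b13 b14 b15 b16
  row 2: a1 a2 b23 b24 a5 a6
  row 3: a1 b32 a3 a4 a5 a6
  row 4: a1 a2 a3 b44 a5 b46
Rows 1 and 2 agree on P2; apply P2→P5 and equate their P5 entries.
Rows 3 and 4 agree on P3; apply P3→P2 and equate their P2 entries.
Rows 1 and 2 agree on P5; apply P5→P6 and equate their P6 entries.
Rows 1 and 4 agree on P5; apply P5→P6 and equate their P6 entries.
Row 3 is now all distinguished symbols — the join is lossless.

Yes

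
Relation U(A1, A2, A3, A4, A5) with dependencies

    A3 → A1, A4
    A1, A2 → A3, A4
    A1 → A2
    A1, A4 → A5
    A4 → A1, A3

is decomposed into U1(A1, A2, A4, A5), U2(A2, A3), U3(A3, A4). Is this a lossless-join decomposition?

Yes

Chase test. Columns are A1, A2, A3, A4, A5; row i has aⱼ where attribute j ∈ Ui, else bᵢⱼ.
Initial tableau (one row per fragment):
  row 1: a1 a2 b13 a4 a5
  row 2: b21 a2 a3 b24 b25
  row 3: b31 b32 a3 a4 b35
Rows 2 and 3 agree on A3; apply A3→A1, A4 and equate their A1, A4 entries.
Rows 2 and 3 agree on A1; apply A1→A2 and equate their A2 entries.
Rows 2 and 3 agree on A1, A4; apply A1, A4→A5 and equate their A5 entries.
Rows 1 and 2 agree on A4; apply A4→A1, A3 and equate their A1, A3 entries.
Rows 1 and 2 agree on A1, A4; apply A1, A4→A5 and equate their A5 entries.
Row 1 is now all distinguished symbols — the join is lossless.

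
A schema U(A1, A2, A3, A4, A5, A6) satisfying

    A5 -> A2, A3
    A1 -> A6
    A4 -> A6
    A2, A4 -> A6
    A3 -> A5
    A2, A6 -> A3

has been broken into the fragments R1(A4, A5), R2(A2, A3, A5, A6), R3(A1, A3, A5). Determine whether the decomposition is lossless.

No

Chase test. Columns are A1, A2, A3, A4, A5, A6; row i has aⱼ where attribute j ∈ Ri, else bᵢⱼ.
Initial tableau (one row per fragment):
  row 1: b11 b12 b13 a4 a5 b16
  row 2: b21 a2 a3 b24 a5 a6
  row 3: a1 b32 a3 b34 a5 b36
Rows 1 and 2 agree on A5; apply A5→A2, A3 and equate their A2, A3 entries.
Rows 1 and 3 agree on A5; apply A5→A2, A3 and equate their A2, A3 entries.
No row becomes fully distinguished — the join is lossy.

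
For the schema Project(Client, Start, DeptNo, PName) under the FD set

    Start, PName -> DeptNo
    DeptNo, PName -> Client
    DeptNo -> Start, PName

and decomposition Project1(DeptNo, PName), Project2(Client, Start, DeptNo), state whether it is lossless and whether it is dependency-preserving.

lossless but not dependency-preserving

Lossless test: (DeptNo)⁺ = {Client, Start, DeptNo, PName}, which contains all of one fragment — lossless.
Dependency preservation: the restricted closure of {Start, PName} across the fragments never reaches {DeptNo}, so Start, PName → DeptNo cannot be enforced without a join — not preserved.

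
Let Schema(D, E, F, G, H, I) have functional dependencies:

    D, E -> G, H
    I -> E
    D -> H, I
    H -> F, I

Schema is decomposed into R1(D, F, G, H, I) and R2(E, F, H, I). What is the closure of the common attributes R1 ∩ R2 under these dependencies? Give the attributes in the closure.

R1 ∩ R2 = {F, H, I}.
I → E applies, adding E
Closure: {E, F, H, I}.

E, F, H, I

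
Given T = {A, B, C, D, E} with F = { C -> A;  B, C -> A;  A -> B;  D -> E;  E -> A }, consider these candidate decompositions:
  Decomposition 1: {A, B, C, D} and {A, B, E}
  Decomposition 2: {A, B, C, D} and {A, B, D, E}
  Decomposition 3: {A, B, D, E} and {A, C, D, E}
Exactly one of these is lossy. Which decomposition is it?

Decomposition 1: common = {A, B}, closure = {A, B} → lossy.
Decomposition 2: common = {A, B, D}, closure = {A, B, D, E} → lossless.
Decomposition 3: common = {A, D, E}, closure = {A, B, D, E} → lossless.

Decomposition 1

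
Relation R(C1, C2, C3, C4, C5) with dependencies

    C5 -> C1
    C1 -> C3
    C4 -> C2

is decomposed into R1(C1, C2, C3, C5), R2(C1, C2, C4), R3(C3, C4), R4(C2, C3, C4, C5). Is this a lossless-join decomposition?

Yes

Chase test. Columns are C1, C2, C3, C4, C5; row i has aⱼ where attribute j ∈ Ri, else bᵢⱼ.
Initial tableau (one row per fragment):
  row 1: a1 a2 a3 b14 a5
  row 2: a1 a2 b23 a4 b25
  row 3: b31 b32 a3 a4 b35
  row 4: b41 a2 a3 a4 a5
Rows 1 and 4 agree on C5; apply C5→C1 and equate their C1 entries.
Rows 1 and 2 agree on C1; apply C1→C3 and equate their C3 entries.
Rows 2 and 3 agree on C4; apply C4→C2 and equate their C2 entries.
Row 4 is now all distinguished symbols — the join is lossless.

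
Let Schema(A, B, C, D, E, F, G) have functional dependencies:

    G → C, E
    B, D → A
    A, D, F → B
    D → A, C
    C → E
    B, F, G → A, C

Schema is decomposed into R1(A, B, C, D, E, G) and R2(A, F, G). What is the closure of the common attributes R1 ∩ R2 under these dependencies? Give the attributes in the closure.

A, C, E, G

R1 ∩ R2 = {A, G}.
G → C, E applies, adding C, E
Closure: {A, C, E, G}.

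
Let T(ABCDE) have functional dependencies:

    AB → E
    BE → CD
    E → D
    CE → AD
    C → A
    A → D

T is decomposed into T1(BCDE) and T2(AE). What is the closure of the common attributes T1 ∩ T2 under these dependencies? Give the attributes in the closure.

DE

T1 ∩ T2 = {E}.
E → D applies, adding D
Closure: {DE}.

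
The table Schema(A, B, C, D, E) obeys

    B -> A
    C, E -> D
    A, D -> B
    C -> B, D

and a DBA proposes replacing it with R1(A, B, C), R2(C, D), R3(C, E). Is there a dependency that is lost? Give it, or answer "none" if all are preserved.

A, D -> B

Check A, D → B: no single fragment contains all of {A, B, D}, and the restricted closure of {A, D} across the fragments never reaches {B}.
B → A is preserved.
C, E → D is preserved.
C → B, D is preserved.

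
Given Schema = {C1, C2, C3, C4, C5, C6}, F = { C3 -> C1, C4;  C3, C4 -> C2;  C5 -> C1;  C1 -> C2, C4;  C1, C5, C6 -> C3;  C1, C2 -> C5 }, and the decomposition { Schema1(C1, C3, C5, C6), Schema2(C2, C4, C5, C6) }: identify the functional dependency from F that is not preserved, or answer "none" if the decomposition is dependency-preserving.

C3 → C1, C4: restricted closure across fragments reaches C1, C4.
C3, C4 → C2: restricted closure across fragments reaches C2.
C5 → C1 lies within Schema1.
C1 → C2, C4: restricted closure across fragments reaches C2, C4.
C1, C5, C6 → C3 lies within Schema1.
C1, C2 → C5: restricted closure across fragments reaches C5.
Every dependency is enforceable on the fragments, so the decomposition is dependency-preserving.

none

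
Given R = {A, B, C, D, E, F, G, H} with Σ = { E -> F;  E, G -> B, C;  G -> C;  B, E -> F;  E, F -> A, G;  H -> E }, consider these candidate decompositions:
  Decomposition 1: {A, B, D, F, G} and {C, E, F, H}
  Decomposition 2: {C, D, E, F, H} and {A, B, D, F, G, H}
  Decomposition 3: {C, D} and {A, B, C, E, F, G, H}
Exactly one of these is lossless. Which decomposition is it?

Decomposition 2

Decomposition 1: common = {F}, closure = {F} → lossy.
Decomposition 2: common = {D, F, H}, closure = {A, B, C, D, E, F, G, H} → lossless.
Decomposition 3: common = {C}, closure = {C} → lossy.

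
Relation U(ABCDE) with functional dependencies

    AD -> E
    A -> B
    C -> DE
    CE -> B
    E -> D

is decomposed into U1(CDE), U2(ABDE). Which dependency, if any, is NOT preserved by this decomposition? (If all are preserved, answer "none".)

CE -> B

Check CE → B: no single fragment contains all of {BCE}, and the restricted closure of {CE} across the fragments never reaches {B}.
AD → E is preserved.
A → B is preserved.
C → DE is preserved.
E → D is preserved.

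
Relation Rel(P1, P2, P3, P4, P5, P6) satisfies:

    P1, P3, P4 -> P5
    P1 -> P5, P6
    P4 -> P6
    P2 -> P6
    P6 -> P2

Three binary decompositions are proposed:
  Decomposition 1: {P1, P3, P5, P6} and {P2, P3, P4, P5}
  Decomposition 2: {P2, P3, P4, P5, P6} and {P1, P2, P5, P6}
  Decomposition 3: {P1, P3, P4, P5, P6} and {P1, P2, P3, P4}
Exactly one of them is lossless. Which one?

Decomposition 1: common = {P3, P5}, closure = {P3, P5} → lossy.
Decomposition 2: common = {P2, P5, P6}, closure = {P2, P5, P6} → lossy.
Decomposition 3: common = {P1, P3, P4}, closure = {P1, P2, P3, P4, P5, P6} → lossless.

Decomposition 3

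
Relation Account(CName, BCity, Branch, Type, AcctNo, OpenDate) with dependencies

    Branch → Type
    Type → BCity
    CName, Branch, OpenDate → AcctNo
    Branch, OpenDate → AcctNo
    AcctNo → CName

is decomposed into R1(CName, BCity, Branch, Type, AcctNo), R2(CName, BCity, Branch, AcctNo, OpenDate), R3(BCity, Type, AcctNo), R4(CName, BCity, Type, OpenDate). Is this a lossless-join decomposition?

Chase test. Columns are CName, BCity, Branch, Type, AcctNo, OpenDate; row i has aⱼ where attribute j ∈ Ri, else bᵢⱼ.
Initial tableau (one row per fragment):
  row 1: a1 a2 a3 a4 a5 b16
  row 2: a1 a2 a3 b24 a5 a6
  row 3: b31 a2 b33 a4 a5 b36
  row 4: a1 a2 b43 a4 b45 a6
Rows 1 and 2 agree on Branch; apply Branch→Type and equate their Type entries.
Rows 1 and 3 agree on AcctNo; apply AcctNo→CName and equate their CName entries.
Row 2 is now all distinguished symbols — the join is lossless.

Yes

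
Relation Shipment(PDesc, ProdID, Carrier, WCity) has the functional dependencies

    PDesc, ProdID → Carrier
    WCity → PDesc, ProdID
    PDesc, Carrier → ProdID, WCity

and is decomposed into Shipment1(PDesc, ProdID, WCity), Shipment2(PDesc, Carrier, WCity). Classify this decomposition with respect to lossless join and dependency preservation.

Lossless test: (PDesc, WCity)⁺ = {PDesc, ProdID, Carrier, WCity}, which contains all of one fragment — lossless.
Dependency preservation: PDesc, ProdID → Carrier; PDesc, Carrier → ProdID, WCity are not contained in any single fragment, but the restricted closure of each left-hand side across the fragments still reaches the right-hand side; the remaining FDs each lie inside some fragment. All dependencies are preserved.

lossless and dependency-preserving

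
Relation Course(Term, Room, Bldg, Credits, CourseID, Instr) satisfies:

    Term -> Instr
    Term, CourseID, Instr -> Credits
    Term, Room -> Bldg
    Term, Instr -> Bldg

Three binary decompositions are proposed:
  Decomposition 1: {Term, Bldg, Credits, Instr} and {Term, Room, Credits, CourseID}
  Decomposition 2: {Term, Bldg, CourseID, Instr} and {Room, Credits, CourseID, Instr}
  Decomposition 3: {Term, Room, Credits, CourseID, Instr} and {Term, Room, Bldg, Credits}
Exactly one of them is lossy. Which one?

Decomposition 1: common = {Term, Credits}, closure = {Term, Bldg, Credits, Instr} → lossless.
Decomposition 2: common = {CourseID, Instr}, closure = {CourseID, Instr} → lossy.
Decomposition 3: common = {Term, Room, Credits}, closure = {Term, Room, Bldg, Credits, Instr} → lossless.

Decomposition 2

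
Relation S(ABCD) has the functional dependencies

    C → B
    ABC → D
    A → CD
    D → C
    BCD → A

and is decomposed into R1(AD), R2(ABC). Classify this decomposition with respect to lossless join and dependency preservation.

lossless and dependency-preserving

Lossless test: (A)⁺ = {ABCD}, which contains all of one fragment — lossless.
Dependency preservation: ABC → D; A → CD; D → C; BCD → A are not contained in any single fragment, but the restricted closure of each left-hand side across the fragments still reaches the right-hand side; the remaining FDs each lie inside some fragment. All dependencies are preserved.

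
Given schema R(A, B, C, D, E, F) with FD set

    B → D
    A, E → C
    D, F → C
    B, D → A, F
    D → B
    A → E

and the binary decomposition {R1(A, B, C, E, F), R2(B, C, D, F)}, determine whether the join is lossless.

Yes

Common attributes: R1 ∩ R2 = {B, C, F}.
Closure of {B, C, F}: B → D applies, adding D; B, D → A, F applies, adding A; A → E applies, adding E. So (B, C, F)⁺ = {A, B, C, D, E, F}.
This closure contains every attribute of R1, so R1 ∩ R2 → R1. The join is lossless.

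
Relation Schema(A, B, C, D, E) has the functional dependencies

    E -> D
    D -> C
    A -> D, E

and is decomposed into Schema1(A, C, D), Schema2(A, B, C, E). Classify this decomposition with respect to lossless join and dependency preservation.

Lossless test: (A, C)⁺ = {A, C, D, E}, which contains all of one fragment — lossless.
Dependency preservation: the restricted closure of {E} across the fragments never reaches {D}, so E → D cannot be enforced without a join — not preserved.

lossless but not dependency-preserving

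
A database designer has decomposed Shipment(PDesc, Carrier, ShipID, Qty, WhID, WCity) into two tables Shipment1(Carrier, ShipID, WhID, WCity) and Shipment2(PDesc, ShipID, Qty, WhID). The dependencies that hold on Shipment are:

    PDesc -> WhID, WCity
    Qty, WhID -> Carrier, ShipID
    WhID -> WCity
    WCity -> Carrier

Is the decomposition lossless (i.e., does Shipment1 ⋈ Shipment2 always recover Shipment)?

Common attributes: Shipment1 ∩ Shipment2 = {ShipID, WhID}.
Closure of {ShipID, WhID}: WhID → WCity applies, adding WCity; WCity → Carrier applies, adding Carrier. So (ShipID, WhID)⁺ = {Carrier, ShipID, WhID, WCity}.
This closure contains every attribute of Shipment1, so Shipment1 ∩ Shipment2 → Shipment1. The join is lossless.

Yes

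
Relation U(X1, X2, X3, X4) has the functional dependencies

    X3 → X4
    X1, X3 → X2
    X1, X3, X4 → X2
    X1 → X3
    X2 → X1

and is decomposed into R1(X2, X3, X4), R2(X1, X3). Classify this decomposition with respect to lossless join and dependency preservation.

Lossless test: (X3)⁺ = {X3, X4}, which is a superkey of neither fragment — lossy.
Dependency preservation: the restricted closure of {X1, X3} across the fragments never reaches {X2}, so X1, X3 → X2 cannot be enforced without a join — not preserved.

lossy and not dependency-preserving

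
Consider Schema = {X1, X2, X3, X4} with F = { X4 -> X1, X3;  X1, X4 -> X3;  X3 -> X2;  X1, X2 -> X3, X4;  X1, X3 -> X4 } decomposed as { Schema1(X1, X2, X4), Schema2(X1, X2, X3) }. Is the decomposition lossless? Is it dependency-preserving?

Lossless test: (X1, X2)⁺ = {X1, X2, X3, X4}, which contains all of one fragment — lossless.
Dependency preservation: X4 → X1, X3; X1, X4 → X3; X1, X2 → X3, X4; X1, X3 → X4 are not contained in any single fragment, but the restricted closure of each left-hand side across the fragments still reaches the right-hand side; the remaining FDs each lie inside some fragment. All dependencies are preserved.

lossless and dependency-preserving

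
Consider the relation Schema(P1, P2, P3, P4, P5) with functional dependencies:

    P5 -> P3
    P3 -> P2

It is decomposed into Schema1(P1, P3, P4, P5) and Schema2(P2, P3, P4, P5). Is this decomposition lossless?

Common attributes: Schema1 ∩ Schema2 = {P3, P4, P5}.
Closure of {P3, P4, P5}: P3 → P2 applies, adding P2. So (P3, P4, P5)⁺ = {P2, P3, P4, P5}.
This closure contains every attribute of Schema2, so Schema1 ∩ Schema2 → Schema2. The join is lossless.

Yes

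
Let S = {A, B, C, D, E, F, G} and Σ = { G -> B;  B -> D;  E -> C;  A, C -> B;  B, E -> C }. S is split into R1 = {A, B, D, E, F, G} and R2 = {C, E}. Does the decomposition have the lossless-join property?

Common attributes: R1 ∩ R2 = {E}.
Closure of {E}: E → C applies, adding C. So (E)⁺ = {C, E}.
This closure contains every attribute of R2, so R1 ∩ R2 → R2. The join is lossless.

Yes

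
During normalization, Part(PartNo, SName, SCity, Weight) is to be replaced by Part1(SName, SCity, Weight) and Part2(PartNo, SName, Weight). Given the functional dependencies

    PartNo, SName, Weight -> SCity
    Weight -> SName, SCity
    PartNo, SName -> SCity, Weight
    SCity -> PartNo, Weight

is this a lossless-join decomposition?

Yes

Common attributes: Part1 ∩ Part2 = {SName, Weight}.
Closure of {SName, Weight}: Weight → SName, SCity applies, adding SCity; SCity → PartNo, Weight applies, adding PartNo. So (SName, Weight)⁺ = {PartNo, SName, SCity, Weight}.
This closure contains every attribute of Part1, so Part1 ∩ Part2 → Part1. The join is lossless.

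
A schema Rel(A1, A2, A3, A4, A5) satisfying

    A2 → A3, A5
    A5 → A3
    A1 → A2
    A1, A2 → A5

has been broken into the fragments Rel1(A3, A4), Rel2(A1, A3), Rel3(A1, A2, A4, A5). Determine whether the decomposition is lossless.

Chase test. Columns are A1, A2, A3, A4, A5; row i has aⱼ where attribute j ∈ Reli, else bᵢⱼ.
Initial tableau (one row per fragment):
  row 1: b11 b12 a3 a4 b15
  row 2: a1 b22 a3 b24 b25
  row 3: a1 a2 b33 a4 a5
Rows 2 and 3 agree on A1; apply A1→A2 and equate their A2 entries.
Rows 2 and 3 agree on A1, A2; apply A1, A2→A5 and equate their A5 entries.
Rows 2 and 3 agree on A2; apply A2→A3, A5 and equate their A3, A5 entries.
Row 3 is now all distinguished symbols — the join is lossless.

Yes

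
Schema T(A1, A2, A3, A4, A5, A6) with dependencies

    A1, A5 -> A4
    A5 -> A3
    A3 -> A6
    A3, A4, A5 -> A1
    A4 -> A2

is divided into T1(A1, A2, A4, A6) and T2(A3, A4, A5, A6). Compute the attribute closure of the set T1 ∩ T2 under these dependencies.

T1 ∩ T2 = {A4, A6}.
A4 → A2 applies, adding A2
Closure: {A2, A4, A6}.

A2, A4, A6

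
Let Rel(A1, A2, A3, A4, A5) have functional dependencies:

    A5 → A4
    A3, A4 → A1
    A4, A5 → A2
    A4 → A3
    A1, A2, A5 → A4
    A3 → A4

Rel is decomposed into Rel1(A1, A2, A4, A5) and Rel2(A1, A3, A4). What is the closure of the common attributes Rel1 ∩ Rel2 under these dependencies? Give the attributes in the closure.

A1, A3, A4

Rel1 ∩ Rel2 = {A1, A4}.
A4 → A3 applies, adding A3
Closure: {A1, A3, A4}.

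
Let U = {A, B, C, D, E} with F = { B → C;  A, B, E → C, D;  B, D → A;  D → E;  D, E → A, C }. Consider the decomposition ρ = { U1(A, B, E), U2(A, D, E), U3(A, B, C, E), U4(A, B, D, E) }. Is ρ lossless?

Yes

Chase test. Columns are A, B, C, D, E; row i has aⱼ where attribute j ∈ Ui, else bᵢⱼ.
Initial tableau (one row per fragment):
  row 1: a1 a2 b13 b14 a5
  row 2: a1 b22 b23 a4 a5
  row 3: a1 a2 a3 b34 a5
  row 4: a1 a2 b43 a4 a5
Rows 1 and 3 agree on B; apply B→C and equate their C entries.
Rows 1 and 4 agree on B; apply B→C and equate their C entries.
Rows 1 and 3 agree on A, B, E; apply A, B, E→C, D and equate their C, D entries.
Rows 1 and 4 agree on A, B, E; apply A, B, E→C, D and equate their C, D entries.
Rows 1 and 2 agree on D, E; apply D, E→A, C and equate their A, C entries.
Row 1 is now all distinguished symbols — the join is lossless.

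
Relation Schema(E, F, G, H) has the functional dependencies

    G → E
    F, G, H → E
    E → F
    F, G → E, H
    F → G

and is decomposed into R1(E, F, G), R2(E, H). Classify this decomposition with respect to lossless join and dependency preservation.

lossless and dependency-preserving

Lossless test: (E)⁺ = {E, F, G, H}, which contains all of one fragment — lossless.
Dependency preservation: F, G, H → E; F, G → E, H are not contained in any single fragment, but the restricted closure of each left-hand side across the fragments still reaches the right-hand side; the remaining FDs each lie inside some fragment. All dependencies are preserved.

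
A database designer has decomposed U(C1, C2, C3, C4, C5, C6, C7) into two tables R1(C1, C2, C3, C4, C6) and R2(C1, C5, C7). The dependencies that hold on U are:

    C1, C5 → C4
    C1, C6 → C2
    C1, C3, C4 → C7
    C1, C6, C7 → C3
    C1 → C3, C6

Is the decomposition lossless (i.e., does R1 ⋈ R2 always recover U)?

Common attributes: R1 ∩ R2 = {C1}.
Closure of {C1}: C1 → C3, C6 applies, adding C3, C6; C1, C6 → C2 applies, adding C2. So (C1)⁺ = {C1, C2, C3, C6}.
The closure contains neither all of R1 = {C1, C2, C3, C4, C6} nor all of R2 = {C1, C5, C7}, so the common attributes are not a superkey of either fragment. The join is lossy.

No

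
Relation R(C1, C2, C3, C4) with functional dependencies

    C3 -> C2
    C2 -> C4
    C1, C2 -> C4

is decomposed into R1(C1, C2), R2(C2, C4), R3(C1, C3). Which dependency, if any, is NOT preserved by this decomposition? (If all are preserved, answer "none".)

C3 -> C2

Check C3 → C2: no single fragment contains all of {C2, C3}, and the restricted closure of {C3} across the fragments never reaches {C2}.
C2 → C4 is preserved.
C1, C2 → C4 is preserved.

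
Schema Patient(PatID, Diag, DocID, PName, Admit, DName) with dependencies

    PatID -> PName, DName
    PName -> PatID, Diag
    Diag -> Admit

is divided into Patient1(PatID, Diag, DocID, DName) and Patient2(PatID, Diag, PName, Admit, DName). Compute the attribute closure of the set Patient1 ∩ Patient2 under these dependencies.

Patient1 ∩ Patient2 = {PatID, Diag, DName}.
PatID → PName, DName applies, adding PName
Diag → Admit applies, adding Admit
Closure: {PatID, Diag, PName, Admit, DName}.

PatID, Diag, PName, Admit, DName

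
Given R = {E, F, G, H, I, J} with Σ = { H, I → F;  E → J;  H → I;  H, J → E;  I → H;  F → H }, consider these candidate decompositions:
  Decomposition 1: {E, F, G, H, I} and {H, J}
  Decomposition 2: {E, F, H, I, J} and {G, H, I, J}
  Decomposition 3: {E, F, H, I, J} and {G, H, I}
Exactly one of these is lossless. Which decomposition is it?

Decomposition 1: common = {H}, closure = {F, H, I} → lossy.
Decomposition 2: common = {H, I, J}, closure = {E, F, H, I, J} → lossless.
Decomposition 3: common = {H, I}, closure = {F, H, I} → lossy.

Decomposition 2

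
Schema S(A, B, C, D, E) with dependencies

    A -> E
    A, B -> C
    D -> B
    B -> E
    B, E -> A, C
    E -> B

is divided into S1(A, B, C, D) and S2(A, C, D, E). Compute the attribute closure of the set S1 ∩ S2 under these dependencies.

A, B, C, D, E

S1 ∩ S2 = {A, C, D}.
A → E applies, adding E
D → B applies, adding B
Closure: {A, B, C, D, E}.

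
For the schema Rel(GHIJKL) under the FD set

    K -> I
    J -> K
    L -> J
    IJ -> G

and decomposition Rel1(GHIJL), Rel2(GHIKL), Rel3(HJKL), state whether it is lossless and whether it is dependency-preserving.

lossless and dependency-preserving

Lossless test (chase): Rows 2 and 3 agree on K; apply K→I and equate their I entries. Rows 1 and 3 agree on J; apply J→K and equate their K entries. Rows 1 and 2 agree on L; apply L→J and equate their J entries. Rows 1 and 3 agree on IJ; apply IJ→G and equate their G entries. Row 1 is now all distinguished symbols — the join is lossless.
Dependency preservation: every FD's attributes lie within a single fragment, so each can be enforced locally — preserved.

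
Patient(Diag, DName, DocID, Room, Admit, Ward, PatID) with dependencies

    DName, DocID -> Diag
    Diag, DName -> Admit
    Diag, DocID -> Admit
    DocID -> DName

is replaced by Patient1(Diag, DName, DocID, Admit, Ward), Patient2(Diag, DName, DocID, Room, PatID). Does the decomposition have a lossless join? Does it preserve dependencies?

lossy but dependency-preserving

Lossless test: (Diag, DName, DocID)⁺ = {Diag, DName, DocID, Admit}, which is a superkey of neither fragment — lossy.
Dependency preservation: every FD's attributes lie within a single fragment, so each can be enforced locally — preserved.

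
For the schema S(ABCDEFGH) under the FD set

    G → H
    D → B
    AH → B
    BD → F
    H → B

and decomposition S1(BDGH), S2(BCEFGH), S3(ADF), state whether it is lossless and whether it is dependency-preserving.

Lossless test (chase): Rows 1 and 3 agree on D; apply D→B and equate their B entries. Rows 1 and 3 agree on BD; apply BD→F and equate their F entries. No row becomes fully distinguished — the join is lossy.
Dependency preservation: AH → B; BD → F are not contained in any single fragment, but the restricted closure of each left-hand side across the fragments still reaches the right-hand side; the remaining FDs each lie inside some fragment. All dependencies are preserved.

lossy but dependency-preserving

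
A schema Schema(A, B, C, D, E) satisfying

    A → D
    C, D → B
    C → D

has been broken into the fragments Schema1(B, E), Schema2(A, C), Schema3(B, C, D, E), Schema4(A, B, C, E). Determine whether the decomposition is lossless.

Chase test. Columns are A, B, C, D, E; row i has aⱼ where attribute j ∈ Schemai, else bᵢⱼ.
Initial tableau (one row per fragment):
  row 1: b11 a2 b13 b14 a5
  row 2: a1 b22 a3 b24 b25
  row 3: b31 a2 a3 a4 a5
  row 4: a1 a2 a3 b44 a5
Rows 2 and 4 agree on A; apply A→D and equate their D entries.
Rows 2 and 4 agree on C, D; apply C, D→B and equate their B entries.
Rows 2 and 3 agree on C; apply C→D and equate their D entries.
Row 4 is now all distinguished symbols — the join is lossless.

Yes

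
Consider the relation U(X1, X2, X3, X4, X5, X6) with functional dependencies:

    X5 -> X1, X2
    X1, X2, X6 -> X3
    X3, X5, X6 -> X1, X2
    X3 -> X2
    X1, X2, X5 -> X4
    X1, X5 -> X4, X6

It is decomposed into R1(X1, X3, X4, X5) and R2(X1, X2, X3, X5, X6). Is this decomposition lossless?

Yes

Common attributes: R1 ∩ R2 = {X1, X3, X5}.
Closure of {X1, X3, X5}: X5 → X1, X2 applies, adding X2; X1, X2, X5 → X4 applies, adding X4; X1, X5 → X4, X6 applies, adding X6. So (X1, X3, X5)⁺ = {X1, X2, X3, X4, X5, X6}.
This closure contains every attribute of R1, so R1 ∩ R2 → R1. The join is lossless.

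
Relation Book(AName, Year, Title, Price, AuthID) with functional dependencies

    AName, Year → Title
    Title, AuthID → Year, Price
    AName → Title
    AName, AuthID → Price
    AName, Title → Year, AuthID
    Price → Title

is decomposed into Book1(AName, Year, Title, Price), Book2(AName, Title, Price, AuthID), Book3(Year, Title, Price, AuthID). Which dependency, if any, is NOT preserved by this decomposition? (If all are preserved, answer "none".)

AName, Year → Title lies within Book1.
Title, AuthID → Year, Price lies within Book3.
AName → Title lies within Book1.
AName, AuthID → Price lies within Book2.
AName, Title → Year, AuthID: restricted closure across fragments reaches Year, AuthID.
Price → Title lies within Book1.
Every dependency is enforceable on the fragments, so the decomposition is dependency-preserving.

none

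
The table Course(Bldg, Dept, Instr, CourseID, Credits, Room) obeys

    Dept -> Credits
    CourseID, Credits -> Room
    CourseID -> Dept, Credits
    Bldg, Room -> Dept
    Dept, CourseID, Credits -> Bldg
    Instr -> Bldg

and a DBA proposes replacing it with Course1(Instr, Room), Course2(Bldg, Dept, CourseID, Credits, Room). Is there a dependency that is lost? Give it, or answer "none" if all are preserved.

Instr -> Bldg

Check Instr → Bldg: no single fragment contains all of {Bldg, Instr}, and the restricted closure of {Instr} across the fragments never reaches {Bldg}.
Dept → Credits is preserved.
CourseID, Credits → Room is preserved.
CourseID → Dept, Credits is preserved.
Bldg, Room → Dept is preserved.
Dept, CourseID, Credits → Bldg is preserved.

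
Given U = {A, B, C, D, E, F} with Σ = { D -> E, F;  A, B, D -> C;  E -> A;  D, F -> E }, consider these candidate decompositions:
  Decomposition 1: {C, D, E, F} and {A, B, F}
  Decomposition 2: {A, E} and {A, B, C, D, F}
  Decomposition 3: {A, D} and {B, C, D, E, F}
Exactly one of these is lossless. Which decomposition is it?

Decomposition 1: common = {F}, closure = {F} → lossy.
Decomposition 2: common = {A}, closure = {A} → lossy.
Decomposition 3: common = {D}, closure = {A, D, E, F} → lossless.

Decomposition 3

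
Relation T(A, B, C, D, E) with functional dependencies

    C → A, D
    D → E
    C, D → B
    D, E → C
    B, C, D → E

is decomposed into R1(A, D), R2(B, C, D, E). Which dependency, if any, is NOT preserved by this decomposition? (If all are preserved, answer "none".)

C → A, D: restricted closure across fragments reaches A, D.
D → E lies within R2.
C, D → B lies within R2.
D, E → C lies within R2.
B, C, D → E lies within R2.
Every dependency is enforceable on the fragments, so the decomposition is dependency-preserving.

none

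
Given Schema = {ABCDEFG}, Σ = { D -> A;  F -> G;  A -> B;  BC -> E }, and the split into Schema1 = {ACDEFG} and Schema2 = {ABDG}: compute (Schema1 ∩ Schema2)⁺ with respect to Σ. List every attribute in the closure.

Schema1 ∩ Schema2 = {ADG}.
A → B applies, adding B
Closure: {ABDG}.

ABDG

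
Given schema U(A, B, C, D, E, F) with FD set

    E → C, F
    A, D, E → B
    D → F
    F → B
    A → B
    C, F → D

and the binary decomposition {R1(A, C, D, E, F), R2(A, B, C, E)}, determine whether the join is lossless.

Yes

Common attributes: R1 ∩ R2 = {A, C, E}.
Closure of {A, C, E}: E → C, F applies, adding F; F → B applies, adding B; C, F → D applies, adding D. So (A, C, E)⁺ = {A, B, C, D, E, F}.
This closure contains every attribute of R1, so R1 ∩ R2 → R1. The join is lossless.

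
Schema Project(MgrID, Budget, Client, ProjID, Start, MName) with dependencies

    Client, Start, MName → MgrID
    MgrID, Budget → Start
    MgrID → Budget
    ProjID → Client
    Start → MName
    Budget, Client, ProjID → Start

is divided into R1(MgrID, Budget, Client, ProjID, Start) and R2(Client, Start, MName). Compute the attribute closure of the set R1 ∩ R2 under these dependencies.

R1 ∩ R2 = {Client, Start}.
Start → MName applies, adding MName
Client, Start, MName → MgrID applies, adding MgrID
MgrID → Budget applies, adding Budget
Closure: {MgrID, Budget, Client, Start, MName}.

MgrID, Budget, Client, Start, MName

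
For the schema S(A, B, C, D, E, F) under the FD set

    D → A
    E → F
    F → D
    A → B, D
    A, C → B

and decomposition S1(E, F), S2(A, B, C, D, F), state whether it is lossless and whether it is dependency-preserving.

Lossless test: (F)⁺ = {A, B, D, F}, which is a superkey of neither fragment — lossy.
Dependency preservation: every FD's attributes lie within a single fragment, so each can be enforced locally — preserved.

lossy but dependency-preserving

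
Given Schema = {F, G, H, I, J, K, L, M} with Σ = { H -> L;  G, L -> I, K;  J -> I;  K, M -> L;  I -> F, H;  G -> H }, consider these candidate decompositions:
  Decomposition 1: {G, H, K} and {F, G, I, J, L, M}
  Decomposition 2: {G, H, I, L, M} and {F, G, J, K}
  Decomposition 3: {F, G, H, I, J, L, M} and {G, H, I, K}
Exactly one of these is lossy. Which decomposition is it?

Decomposition 2

Decomposition 1: common = {G}, closure = {F, G, H, I, K, L} → lossless.
Decomposition 2: common = {G}, closure = {F, G, H, I, K, L} → lossy.
Decomposition 3: common = {G, H, I}, closure = {F, G, H, I, K, L} → lossless.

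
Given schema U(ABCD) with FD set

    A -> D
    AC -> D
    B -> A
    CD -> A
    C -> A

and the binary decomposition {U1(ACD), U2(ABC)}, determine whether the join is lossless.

Common attributes: U1 ∩ U2 = {AC}.
Closure of {AC}: A → D applies, adding D. So (AC)⁺ = {ACD}.
This closure contains every attribute of U1, so U1 ∩ U2 → U1. The join is lossless.

Yes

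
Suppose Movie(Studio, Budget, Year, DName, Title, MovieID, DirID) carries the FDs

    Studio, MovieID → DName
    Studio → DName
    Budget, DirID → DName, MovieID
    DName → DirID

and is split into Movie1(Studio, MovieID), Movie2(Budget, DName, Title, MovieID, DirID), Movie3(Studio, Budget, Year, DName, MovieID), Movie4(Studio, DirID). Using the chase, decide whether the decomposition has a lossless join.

No

Chase test. Columns are Studio, Budget, Year, DName, Title, MovieID, DirID; row i has aⱼ where attribute j ∈ Moviei, else bᵢⱼ.
Initial tableau (one row per fragment):
  row 1: a1 b12 b13 b14 b15 a6 b17
  row 2: b21 a2 b23 a4 a5 a6 a7
  row 3: a1 a2 a3 a4 b35 a6 b37
  row 4: a1 b42 b43 b44 b45 b46 a7
Rows 1 and 3 agree on Studio, MovieID; apply Studio, MovieID→DName and equate their DName entries.
Rows 1 and 4 agree on Studio; apply Studio→DName and equate their DName entries.
Rows 1 and 2 agree on DName; apply DName→DirID and equate their DirID entries.
Rows 1 and 3 agree on DName; apply DName→DirID and equate their DirID entries.
No row becomes fully distinguished — the join is lossy.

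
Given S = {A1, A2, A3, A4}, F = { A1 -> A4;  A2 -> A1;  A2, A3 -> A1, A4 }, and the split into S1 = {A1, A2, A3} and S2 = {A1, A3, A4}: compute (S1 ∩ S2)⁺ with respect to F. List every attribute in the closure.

A1, A3, A4

S1 ∩ S2 = {A1, A3}.
A1 → A4 applies, adding A4
Closure: {A1, A3, A4}.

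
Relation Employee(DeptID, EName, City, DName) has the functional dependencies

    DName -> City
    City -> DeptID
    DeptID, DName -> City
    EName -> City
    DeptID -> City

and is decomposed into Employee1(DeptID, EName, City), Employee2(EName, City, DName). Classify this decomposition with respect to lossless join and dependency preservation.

Lossless test: (EName, City)⁺ = {DeptID, EName, City}, which contains all of one fragment — lossless.
Dependency preservation: DeptID, DName → City is not contained in any single fragment, but the restricted closure of its left-hand side across the fragments still reaches the right-hand side; the remaining FDs each lie inside some fragment. All dependencies are preserved.

lossless and dependency-preserving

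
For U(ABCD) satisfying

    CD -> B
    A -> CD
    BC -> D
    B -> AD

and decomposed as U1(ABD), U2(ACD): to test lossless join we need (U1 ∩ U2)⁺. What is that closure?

ABCD

U1 ∩ U2 = {AD}.
A → CD applies, adding C
CD → B applies, adding B
Closure: {ABCD}.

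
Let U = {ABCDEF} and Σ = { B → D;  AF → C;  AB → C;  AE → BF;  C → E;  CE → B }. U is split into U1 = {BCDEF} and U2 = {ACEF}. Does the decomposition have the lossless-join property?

Common attributes: U1 ∩ U2 = {CEF}.
Closure of {CEF}: CE → B applies, adding B; B → D applies, adding D. So (CEF)⁺ = {BCDEF}.
This closure contains every attribute of U1, so U1 ∩ U2 → U1. The join is lossless.

Yes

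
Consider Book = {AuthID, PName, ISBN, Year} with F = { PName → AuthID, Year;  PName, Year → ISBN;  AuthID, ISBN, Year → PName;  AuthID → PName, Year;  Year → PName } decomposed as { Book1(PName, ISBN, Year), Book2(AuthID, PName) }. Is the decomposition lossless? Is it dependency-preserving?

Lossless test: (PName)⁺ = {AuthID, PName, ISBN, Year}, which contains all of one fragment — lossless.
Dependency preservation: PName → AuthID, Year; AuthID, ISBN, Year → PName; AuthID → PName, Year are not contained in any single fragment, but the restricted closure of each left-hand side across the fragments still reaches the right-hand side; the remaining FDs each lie inside some fragment. All dependencies are preserved.

lossless and dependency-preserving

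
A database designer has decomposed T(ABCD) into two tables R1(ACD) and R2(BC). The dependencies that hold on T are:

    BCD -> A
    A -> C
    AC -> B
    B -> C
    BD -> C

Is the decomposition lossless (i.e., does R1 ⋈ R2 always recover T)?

No

Common attributes: R1 ∩ R2 = {C}.
No dependency enlarges {C}, so (C)⁺ = {C}.
The closure contains neither all of R1 = {ACD} nor all of R2 = {BC}, so the common attributes are not a superkey of either fragment. The join is lossy.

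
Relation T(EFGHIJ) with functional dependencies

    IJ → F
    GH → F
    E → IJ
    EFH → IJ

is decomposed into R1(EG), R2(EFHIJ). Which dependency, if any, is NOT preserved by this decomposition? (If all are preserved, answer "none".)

GH → F

Check GH → F: no single fragment contains all of {FGH}, and the restricted closure of {GH} across the fragments never reaches {F}.
IJ → F is preserved.
E → IJ is preserved.
EFH → IJ is preserved.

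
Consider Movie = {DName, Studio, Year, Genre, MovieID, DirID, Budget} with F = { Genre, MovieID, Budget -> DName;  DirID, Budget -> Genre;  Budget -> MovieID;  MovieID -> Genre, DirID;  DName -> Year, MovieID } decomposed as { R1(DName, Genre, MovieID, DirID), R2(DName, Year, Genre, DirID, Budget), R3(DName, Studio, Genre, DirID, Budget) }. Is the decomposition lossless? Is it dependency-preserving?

lossless and dependency-preserving

Lossless test (chase): Rows 2 and 3 agree on Budget; apply Budget→MovieID and equate their MovieID entries. Rows 1 and 2 agree on DName; apply DName→Year, MovieID and equate their Year, MovieID entries. Rows 1 and 3 agree on DName; apply DName→Year, MovieID and equate their Year, MovieID entries. Row 3 is now all distinguished symbols — the join is lossless.
Dependency preservation: Genre, MovieID, Budget → DName; Budget → MovieID; DName → Year, MovieID are not contained in any single fragment, but the restricted closure of each left-hand side across the fragments still reaches the right-hand side; the remaining FDs each lie inside some fragment. All dependencies are preserved.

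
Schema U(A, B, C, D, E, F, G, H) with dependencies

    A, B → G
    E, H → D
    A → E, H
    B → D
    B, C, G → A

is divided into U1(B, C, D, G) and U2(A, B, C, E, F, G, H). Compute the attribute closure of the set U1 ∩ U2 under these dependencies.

U1 ∩ U2 = {B, C, G}.
B → D applies, adding D
B, C, G → A applies, adding A
A → E, H applies, adding E, H
Closure: {A, B, C, D, E, G, H}.

A, B, C, D, E, G, H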